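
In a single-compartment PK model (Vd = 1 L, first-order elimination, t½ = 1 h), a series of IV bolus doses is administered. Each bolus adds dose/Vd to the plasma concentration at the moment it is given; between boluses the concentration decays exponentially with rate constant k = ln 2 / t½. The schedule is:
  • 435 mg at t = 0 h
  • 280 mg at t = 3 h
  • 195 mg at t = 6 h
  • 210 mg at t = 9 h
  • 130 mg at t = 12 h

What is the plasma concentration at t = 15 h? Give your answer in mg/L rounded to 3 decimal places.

k = ln 2 / 1 = 0.69315 per h
Dose 1 (435 mg at t=0 h): 435·exp(−0.69315·15) = 0.013 mg/L
Dose 2 (280 mg at t=3 h): 280·exp(−0.69315·12) = 0.068 mg/L
Dose 3 (195 mg at t=6 h): 195·exp(−0.69315·9) = 0.381 mg/L
Dose 4 (210 mg at t=9 h): 210·exp(−0.69315·6) = 3.281 mg/L
Dose 5 (130 mg at t=12 h): 130·exp(−0.69315·3) = 16.250 mg/L
C(15) = 0.013 + 0.068 + 0.381 + 3.281 + 16.250 = 19.994 mg/L

19.994 mg/L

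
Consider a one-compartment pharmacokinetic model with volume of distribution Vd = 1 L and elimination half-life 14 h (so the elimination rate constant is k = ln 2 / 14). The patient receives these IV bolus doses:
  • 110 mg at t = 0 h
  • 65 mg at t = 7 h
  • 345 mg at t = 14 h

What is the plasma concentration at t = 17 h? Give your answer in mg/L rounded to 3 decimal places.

k = ln 2 / 14 = 0.04951 per h
Dose 1 (110 mg at t=0 h): 110·exp(−0.04951·17) = 47.409 mg/L
Dose 2 (65 mg at t=7 h): 65·exp(−0.04951·10) = 39.618 mg/L
Dose 3 (345 mg at t=14 h): 345·exp(−0.04951·3) = 297.381 mg/L
C(17) = 47.409 + 39.618 + 297.381 = 384.407 mg/L

384.407 mg/L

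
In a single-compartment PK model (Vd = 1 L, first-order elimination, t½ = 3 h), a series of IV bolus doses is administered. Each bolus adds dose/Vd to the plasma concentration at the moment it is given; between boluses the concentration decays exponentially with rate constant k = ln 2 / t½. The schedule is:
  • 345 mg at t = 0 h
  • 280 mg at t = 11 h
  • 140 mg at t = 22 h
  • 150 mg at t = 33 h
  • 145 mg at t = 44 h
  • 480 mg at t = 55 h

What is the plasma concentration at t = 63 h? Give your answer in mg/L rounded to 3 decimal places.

77.553 mg/L

k = ln 2 / 3 = 0.23105 per h
Dose 1 (345 mg at t=0 h): 345·exp(−0.23105·63) = 0.000 mg/L
Dose 2 (280 mg at t=11 h): 280·exp(−0.23105·52) = 0.002 mg/L
Dose 3 (140 mg at t=22 h): 140·exp(−0.23105·41) = 0.011 mg/L
Dose 4 (150 mg at t=33 h): 150·exp(−0.23105·30) = 0.146 mg/L
Dose 5 (145 mg at t=44 h): 145·exp(−0.23105·19) = 1.798 mg/L
Dose 6 (480 mg at t=55 h): 480·exp(−0.23105·8) = 75.595 mg/L
C(63) = 0.000 + 0.002 + 0.011 + 0.146 + 1.798 + 75.595 = 77.553 mg/L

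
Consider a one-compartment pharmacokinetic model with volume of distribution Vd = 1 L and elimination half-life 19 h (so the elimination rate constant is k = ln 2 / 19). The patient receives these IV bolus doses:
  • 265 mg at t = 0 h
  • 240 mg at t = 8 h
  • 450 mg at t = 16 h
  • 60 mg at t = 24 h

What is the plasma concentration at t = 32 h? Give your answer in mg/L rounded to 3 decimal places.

478.288 mg/L

k = ln 2 / 19 = 0.03648 per h
Dose 1 (265 mg at t=0 h): 265·exp(−0.03648·32) = 82.461 mg/L
Dose 2 (240 mg at t=8 h): 240·exp(−0.03648·24) = 99.991 mg/L
Dose 3 (450 mg at t=16 h): 450·exp(−0.03648·16) = 251.023 mg/L
Dose 4 (60 mg at t=24 h): 60·exp(−0.03648·8) = 44.813 mg/L
C(32) = 82.461 + 99.991 + 251.023 + 44.813 = 478.288 mg/L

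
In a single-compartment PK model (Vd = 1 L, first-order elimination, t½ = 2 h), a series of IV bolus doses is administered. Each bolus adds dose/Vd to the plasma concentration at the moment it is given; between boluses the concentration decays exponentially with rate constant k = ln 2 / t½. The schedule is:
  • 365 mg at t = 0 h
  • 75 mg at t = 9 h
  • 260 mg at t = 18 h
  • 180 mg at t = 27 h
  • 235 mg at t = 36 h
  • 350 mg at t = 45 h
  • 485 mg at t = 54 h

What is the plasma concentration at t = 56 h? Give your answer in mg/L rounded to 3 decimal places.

k = ln 2 / 2 = 0.34657 per h
Dose 1 (365 mg at t=0 h): 365·exp(−0.34657·56) = 0.000 mg/L
Dose 2 (75 mg at t=9 h): 75·exp(−0.34657·47) = 0.000 mg/L
Dose 3 (260 mg at t=18 h): 260·exp(−0.34657·38) = 0.000 mg/L
Dose 4 (180 mg at t=27 h): 180·exp(−0.34657·29) = 0.008 mg/L
Dose 5 (235 mg at t=36 h): 235·exp(−0.34657·20) = 0.229 mg/L
Dose 6 (350 mg at t=45 h): 350·exp(−0.34657·11) = 7.734 mg/L
Dose 7 (485 mg at t=54 h): 485·exp(−0.34657·2) = 242.500 mg/L
C(56) = 0.000 + 0.000 + 0.000 + 0.008 + 0.229 + 7.734 + 242.500 = 250.472 mg/L

250.472 mg/L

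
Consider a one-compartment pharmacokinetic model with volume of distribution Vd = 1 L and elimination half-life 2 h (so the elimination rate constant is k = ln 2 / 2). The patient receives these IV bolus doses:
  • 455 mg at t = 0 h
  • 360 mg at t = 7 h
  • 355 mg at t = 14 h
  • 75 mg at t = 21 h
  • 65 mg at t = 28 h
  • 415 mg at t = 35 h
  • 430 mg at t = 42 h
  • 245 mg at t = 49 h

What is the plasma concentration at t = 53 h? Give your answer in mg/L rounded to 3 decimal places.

71.575 mg/L

k = ln 2 / 2 = 0.34657 per h
Dose 1 (455 mg at t=0 h): 455·exp(−0.34657·53) = 0.000 mg/L
Dose 2 (360 mg at t=7 h): 360·exp(−0.34657·46) = 0.000 mg/L
Dose 3 (355 mg at t=14 h): 355·exp(−0.34657·39) = 0.000 mg/L
Dose 4 (75 mg at t=21 h): 75·exp(−0.34657·32) = 0.001 mg/L
Dose 5 (65 mg at t=28 h): 65·exp(−0.34657·25) = 0.011 mg/L
Dose 6 (415 mg at t=35 h): 415·exp(−0.34657·18) = 0.811 mg/L
Dose 7 (430 mg at t=42 h): 430·exp(−0.34657·11) = 9.502 mg/L
Dose 8 (245 mg at t=49 h): 245·exp(−0.34657·4) = 61.250 mg/L
C(53) = 0.000 + 0.000 + 0.000 + 0.001 + 0.011 + 0.811 + 9.502 + 61.250 = 71.575 mg/L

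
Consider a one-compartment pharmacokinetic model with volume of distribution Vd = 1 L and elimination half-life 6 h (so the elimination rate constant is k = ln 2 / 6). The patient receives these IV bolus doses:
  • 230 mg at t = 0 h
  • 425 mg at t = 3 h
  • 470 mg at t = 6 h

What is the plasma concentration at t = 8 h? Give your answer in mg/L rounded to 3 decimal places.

k = ln 2 / 6 = 0.11552 per h
Dose 1 (230 mg at t=0 h): 230·exp(−0.11552·8) = 91.276 mg/L
Dose 2 (425 mg at t=3 h): 425·exp(−0.11552·5) = 238.523 mg/L
Dose 3 (470 mg at t=6 h): 470·exp(−0.11552·2) = 373.039 mg/L
C(8) = 91.276 + 238.523 + 373.039 = 702.838 mg/L

702.838 mg/L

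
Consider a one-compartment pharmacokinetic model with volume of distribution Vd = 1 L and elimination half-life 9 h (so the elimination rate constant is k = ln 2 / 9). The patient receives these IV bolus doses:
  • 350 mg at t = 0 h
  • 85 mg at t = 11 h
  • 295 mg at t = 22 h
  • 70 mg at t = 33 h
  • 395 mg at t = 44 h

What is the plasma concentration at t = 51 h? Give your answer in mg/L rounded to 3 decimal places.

k = ln 2 / 9 = 0.07702 per h
Dose 1 (350 mg at t=0 h): 350·exp(−0.07702·51) = 6.890 mg/L
Dose 2 (85 mg at t=11 h): 85·exp(−0.07702·40) = 3.904 mg/L
Dose 3 (295 mg at t=22 h): 295·exp(−0.07702·29) = 31.611 mg/L
Dose 4 (70 mg at t=33 h): 70·exp(−0.07702·18) = 17.500 mg/L
Dose 5 (395 mg at t=44 h): 395·exp(−0.07702·7) = 230.389 mg/L
C(51) = 6.890 + 3.904 + 31.611 + 17.500 + 230.389 = 290.295 mg/L

290.295 mg/L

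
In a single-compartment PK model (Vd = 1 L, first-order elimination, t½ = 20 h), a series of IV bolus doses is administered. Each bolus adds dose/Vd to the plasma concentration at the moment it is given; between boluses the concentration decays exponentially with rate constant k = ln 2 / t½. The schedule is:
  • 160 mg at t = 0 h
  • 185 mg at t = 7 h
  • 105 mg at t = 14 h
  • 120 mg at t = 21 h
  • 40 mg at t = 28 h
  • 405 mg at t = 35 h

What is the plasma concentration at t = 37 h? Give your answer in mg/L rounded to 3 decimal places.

633.188 mg/L

k = ln 2 / 20 = 0.03466 per h
Dose 1 (160 mg at t=0 h): 160·exp(−0.03466·37) = 44.383 mg/L
Dose 2 (185 mg at t=7 h): 185·exp(−0.03466·30) = 65.407 mg/L
Dose 3 (105 mg at t=14 h): 105·exp(−0.03466·23) = 47.316 mg/L
Dose 4 (120 mg at t=21 h): 120·exp(−0.03466·16) = 68.922 mg/L
Dose 5 (40 mg at t=28 h): 40·exp(−0.03466·9) = 29.282 mg/L
Dose 6 (405 mg at t=35 h): 405·exp(−0.03466·2) = 377.878 mg/L
C(37) = 44.383 + 65.407 + 47.316 + 68.922 + 29.282 + 377.878 = 633.188 mg/L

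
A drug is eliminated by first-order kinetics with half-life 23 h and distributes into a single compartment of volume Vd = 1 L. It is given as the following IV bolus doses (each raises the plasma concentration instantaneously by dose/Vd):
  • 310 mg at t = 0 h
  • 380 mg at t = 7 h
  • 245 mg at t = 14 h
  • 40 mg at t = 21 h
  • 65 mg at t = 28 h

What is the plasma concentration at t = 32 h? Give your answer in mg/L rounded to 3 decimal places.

525.819 mg/L

k = ln 2 / 23 = 0.03014 per h
Dose 1 (310 mg at t=0 h): 310·exp(−0.03014·32) = 118.178 mg/L
Dose 2 (380 mg at t=7 h): 380·exp(−0.03014·25) = 178.886 mg/L
Dose 3 (245 mg at t=14 h): 245·exp(−0.03014·18) = 142.422 mg/L
Dose 4 (40 mg at t=21 h): 40·exp(−0.03014·11) = 28.714 mg/L
Dose 5 (65 mg at t=28 h): 65·exp(−0.03014·4) = 57.618 mg/L
C(32) = 118.178 + 178.886 + 142.422 + 28.714 + 57.618 = 525.819 mg/L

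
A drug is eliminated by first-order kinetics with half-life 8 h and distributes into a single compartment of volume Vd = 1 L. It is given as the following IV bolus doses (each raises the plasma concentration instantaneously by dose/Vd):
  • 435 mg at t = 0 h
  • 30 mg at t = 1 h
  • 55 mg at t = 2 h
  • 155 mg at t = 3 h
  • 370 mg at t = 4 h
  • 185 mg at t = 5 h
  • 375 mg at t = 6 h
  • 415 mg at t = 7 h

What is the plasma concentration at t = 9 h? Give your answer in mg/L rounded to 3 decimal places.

k = ln 2 / 8 = 0.08664 per h
Dose 1 (435 mg at t=0 h): 435·exp(−0.08664·9) = 199.448 mg/L
Dose 2 (30 mg at t=1 h): 30·exp(−0.08664·8) = 15.000 mg/L
Dose 3 (55 mg at t=2 h): 55·exp(−0.08664·7) = 29.989 mg/L
Dose 4 (155 mg at t=3 h): 155·exp(−0.08664·6) = 92.164 mg/L
Dose 5 (370 mg at t=4 h): 370·exp(−0.08664·5) = 239.915 mg/L
Dose 6 (185 mg at t=5 h): 185·exp(−0.08664·4) = 130.815 mg/L
Dose 7 (375 mg at t=6 h): 375·exp(−0.08664·3) = 289.165 mg/L
Dose 8 (415 mg at t=7 h): 415·exp(−0.08664·2) = 348.972 mg/L
C(9) = 199.448 + 15.000 + 29.989 + 92.164 + 239.915 + 130.815 + 289.165 + 348.972 = 1345.468 mg/L

1345.468 mg/L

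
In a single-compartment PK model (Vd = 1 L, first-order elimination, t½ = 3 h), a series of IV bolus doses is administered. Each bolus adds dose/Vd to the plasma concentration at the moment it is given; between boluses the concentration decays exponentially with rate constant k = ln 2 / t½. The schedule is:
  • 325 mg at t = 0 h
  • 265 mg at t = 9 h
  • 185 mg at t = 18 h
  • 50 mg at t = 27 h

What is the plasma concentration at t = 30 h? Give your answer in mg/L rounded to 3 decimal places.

38.950 mg/L

k = ln 2 / 3 = 0.23105 per h
Dose 1 (325 mg at t=0 h): 325·exp(−0.23105·30) = 0.317 mg/L
Dose 2 (265 mg at t=9 h): 265·exp(−0.23105·21) = 2.070 mg/L
Dose 3 (185 mg at t=18 h): 185·exp(−0.23105·12) = 11.562 mg/L
Dose 4 (50 mg at t=27 h): 50·exp(−0.23105·3) = 25.000 mg/L
C(30) = 0.317 + 2.070 + 11.562 + 25.000 = 38.950 mg/L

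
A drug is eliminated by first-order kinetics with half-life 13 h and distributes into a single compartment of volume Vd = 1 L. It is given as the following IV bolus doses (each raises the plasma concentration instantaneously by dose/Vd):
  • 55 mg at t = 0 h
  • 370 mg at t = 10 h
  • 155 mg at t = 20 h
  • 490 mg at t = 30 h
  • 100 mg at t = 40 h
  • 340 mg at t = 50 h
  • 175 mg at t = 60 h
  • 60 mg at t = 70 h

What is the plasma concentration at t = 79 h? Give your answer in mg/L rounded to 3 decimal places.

k = ln 2 / 13 = 0.05332 per h
Dose 1 (55 mg at t=0 h): 55·exp(−0.05332·79) = 0.815 mg/L
Dose 2 (370 mg at t=10 h): 370·exp(−0.05332·69) = 9.342 mg/L
Dose 3 (155 mg at t=20 h): 155·exp(−0.05332·59) = 6.670 mg/L
Dose 4 (490 mg at t=30 h): 490·exp(−0.05332·49) = 35.937 mg/L
Dose 5 (100 mg at t=40 h): 100·exp(−0.05332·39) = 12.500 mg/L
Dose 6 (340 mg at t=50 h): 340·exp(−0.05332·29) = 72.435 mg/L
Dose 7 (175 mg at t=60 h): 175·exp(−0.05332·19) = 63.543 mg/L
Dose 8 (60 mg at t=70 h): 60·exp(−0.05332·9) = 37.132 mg/L
C(79) = 0.815 + 9.342 + 6.670 + 35.937 + 12.500 + 72.435 + 63.543 + 37.132 = 238.374 mg/L

238.374 mg/L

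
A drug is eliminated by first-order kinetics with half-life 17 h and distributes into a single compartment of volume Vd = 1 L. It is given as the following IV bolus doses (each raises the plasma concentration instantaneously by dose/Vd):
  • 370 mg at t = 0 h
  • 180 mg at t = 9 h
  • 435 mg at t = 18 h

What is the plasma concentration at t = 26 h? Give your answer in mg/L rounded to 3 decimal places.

k = ln 2 / 17 = 0.04077 per h
Dose 1 (370 mg at t=0 h): 370·exp(−0.04077·26) = 128.175 mg/L
Dose 2 (180 mg at t=9 h): 180·exp(−0.04077·17) = 90.000 mg/L
Dose 3 (435 mg at t=18 h): 435·exp(−0.04077·8) = 313.927 mg/L
C(26) = 128.175 + 90.000 + 313.927 = 532.101 mg/L

532.101 mg/L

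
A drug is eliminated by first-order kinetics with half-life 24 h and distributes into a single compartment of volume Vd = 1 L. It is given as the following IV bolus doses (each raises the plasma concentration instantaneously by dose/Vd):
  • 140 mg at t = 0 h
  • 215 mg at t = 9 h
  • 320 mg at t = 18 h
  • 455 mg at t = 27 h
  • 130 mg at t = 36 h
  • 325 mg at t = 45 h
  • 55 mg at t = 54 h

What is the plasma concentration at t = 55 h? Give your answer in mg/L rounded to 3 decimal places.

k = ln 2 / 24 = 0.02888 per h
Dose 1 (140 mg at t=0 h): 140·exp(−0.02888·55) = 28.594 mg/L
Dose 2 (215 mg at t=9 h): 215·exp(−0.02888·46) = 56.946 mg/L
Dose 3 (320 mg at t=18 h): 320·exp(−0.02888·37) = 109.916 mg/L
Dose 4 (455 mg at t=27 h): 455·exp(−0.02888·28) = 202.679 mg/L
Dose 5 (130 mg at t=36 h): 130·exp(−0.02888·19) = 75.098 mg/L
Dose 6 (325 mg at t=45 h): 325·exp(−0.02888·10) = 243.475 mg/L
Dose 7 (55 mg at t=54 h): 55·exp(−0.02888·1) = 53.434 mg/L
C(55) = 28.594 + 56.946 + 109.916 + 202.679 + 75.098 + 243.475 + 53.434 = 770.142 mg/L

770.142 mg/L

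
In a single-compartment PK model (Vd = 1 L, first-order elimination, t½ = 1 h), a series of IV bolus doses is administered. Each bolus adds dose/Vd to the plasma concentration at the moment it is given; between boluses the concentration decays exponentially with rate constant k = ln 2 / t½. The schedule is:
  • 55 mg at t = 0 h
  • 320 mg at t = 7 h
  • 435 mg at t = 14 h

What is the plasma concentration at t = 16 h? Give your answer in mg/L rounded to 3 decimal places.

109.376 mg/L

k = ln 2 / 1 = 0.69315 per h
Dose 1 (55 mg at t=0 h): 55·exp(−0.69315·16) = 0.001 mg/L
Dose 2 (320 mg at t=7 h): 320·exp(−0.69315·9) = 0.625 mg/L
Dose 3 (435 mg at t=14 h): 435·exp(−0.69315·2) = 108.750 mg/L
C(16) = 0.001 + 0.625 + 108.750 = 109.376 mg/L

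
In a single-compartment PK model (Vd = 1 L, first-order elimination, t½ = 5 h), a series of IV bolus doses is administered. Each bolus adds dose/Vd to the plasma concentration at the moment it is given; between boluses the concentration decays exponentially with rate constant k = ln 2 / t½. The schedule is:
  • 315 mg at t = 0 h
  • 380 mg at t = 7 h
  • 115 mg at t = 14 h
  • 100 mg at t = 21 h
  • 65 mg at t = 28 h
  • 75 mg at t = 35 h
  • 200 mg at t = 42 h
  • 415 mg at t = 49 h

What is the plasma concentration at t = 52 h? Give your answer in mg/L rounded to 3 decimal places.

k = ln 2 / 5 = 0.13863 per h
Dose 1 (315 mg at t=0 h): 315·exp(−0.13863·52) = 0.233 mg/L
Dose 2 (380 mg at t=7 h): 380·exp(−0.13863·45) = 0.742 mg/L
Dose 3 (115 mg at t=14 h): 115·exp(−0.13863·38) = 0.593 mg/L
Dose 4 (100 mg at t=21 h): 100·exp(−0.13863·31) = 1.360 mg/L
Dose 5 (65 mg at t=28 h): 65·exp(−0.13863·24) = 2.333 mg/L
Dose 6 (75 mg at t=35 h): 75·exp(−0.13863·17) = 7.105 mg/L
Dose 7 (200 mg at t=42 h): 200·exp(−0.13863·10) = 50.000 mg/L
Dose 8 (415 mg at t=49 h): 415·exp(−0.13863·3) = 273.798 mg/L
C(52) = 0.233 + 0.742 + 0.593 + 1.360 + 2.333 + 7.105 + 50.000 + 273.798 = 336.164 mg/L

336.164 mg/L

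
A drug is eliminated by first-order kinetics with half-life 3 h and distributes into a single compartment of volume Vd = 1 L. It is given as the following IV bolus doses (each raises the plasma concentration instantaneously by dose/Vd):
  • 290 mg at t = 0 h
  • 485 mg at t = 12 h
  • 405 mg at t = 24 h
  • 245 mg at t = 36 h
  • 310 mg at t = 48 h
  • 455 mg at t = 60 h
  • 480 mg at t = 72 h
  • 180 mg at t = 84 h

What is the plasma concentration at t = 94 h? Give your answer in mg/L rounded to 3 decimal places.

k = ln 2 / 3 = 0.23105 per h
Dose 1 (290 mg at t=0 h): 290·exp(−0.23105·94) = 0.000 mg/L
Dose 2 (485 mg at t=12 h): 485·exp(−0.23105·82) = 0.000 mg/L
Dose 3 (405 mg at t=24 h): 405·exp(−0.23105·70) = 0.000 mg/L
Dose 4 (245 mg at t=36 h): 245·exp(−0.23105·58) = 0.000 mg/L
Dose 5 (310 mg at t=48 h): 310·exp(−0.23105·46) = 0.008 mg/L
Dose 6 (455 mg at t=60 h): 455·exp(−0.23105·34) = 0.176 mg/L
Dose 7 (480 mg at t=72 h): 480·exp(−0.23105·22) = 2.976 mg/L
Dose 8 (180 mg at t=84 h): 180·exp(−0.23105·10) = 17.858 mg/L
C(94) = 0.000 + 0.000 + 0.000 + 0.000 + 0.008 + 0.176 + 2.976 + 17.858 = 21.019 mg/L

21.019 mg/L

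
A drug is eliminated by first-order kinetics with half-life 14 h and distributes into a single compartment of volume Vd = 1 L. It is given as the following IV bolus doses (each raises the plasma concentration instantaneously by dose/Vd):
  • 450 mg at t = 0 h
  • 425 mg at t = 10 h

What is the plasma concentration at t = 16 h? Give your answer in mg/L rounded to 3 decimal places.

519.562 mg/L

k = ln 2 / 14 = 0.04951 per h
Dose 1 (450 mg at t=0 h): 450·exp(−0.04951·16) = 203.788 mg/L
Dose 2 (425 mg at t=10 h): 425·exp(−0.04951·6) = 315.774 mg/L
C(16) = 203.788 + 315.774 = 519.562 mg/L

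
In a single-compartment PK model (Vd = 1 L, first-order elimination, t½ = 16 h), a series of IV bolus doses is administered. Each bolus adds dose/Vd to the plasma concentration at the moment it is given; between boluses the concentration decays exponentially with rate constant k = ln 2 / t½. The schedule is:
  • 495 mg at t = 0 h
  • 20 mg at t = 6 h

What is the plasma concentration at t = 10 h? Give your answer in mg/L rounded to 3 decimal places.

337.786 mg/L

k = ln 2 / 16 = 0.04332 per h
Dose 1 (495 mg at t=0 h): 495·exp(−0.04332·10) = 320.968 mg/L
Dose 2 (20 mg at t=6 h): 20·exp(−0.04332·4) = 16.818 mg/L
C(10) = 320.968 + 16.818 = 337.786 mg/L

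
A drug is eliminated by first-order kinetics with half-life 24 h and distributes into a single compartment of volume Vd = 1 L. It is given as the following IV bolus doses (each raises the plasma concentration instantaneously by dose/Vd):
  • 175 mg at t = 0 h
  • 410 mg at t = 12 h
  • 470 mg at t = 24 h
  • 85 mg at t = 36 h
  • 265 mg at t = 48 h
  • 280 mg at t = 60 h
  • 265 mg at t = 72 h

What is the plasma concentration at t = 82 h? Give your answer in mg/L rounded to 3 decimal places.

k = ln 2 / 24 = 0.02888 per h
Dose 1 (175 mg at t=0 h): 175·exp(−0.02888·82) = 16.388 mg/L
Dose 2 (410 mg at t=12 h): 410·exp(−0.02888·70) = 54.297 mg/L
Dose 3 (470 mg at t=24 h): 470·exp(−0.02888·58) = 88.026 mg/L
Dose 4 (85 mg at t=36 h): 85·exp(−0.02888·46) = 22.514 mg/L
Dose 5 (265 mg at t=48 h): 265·exp(−0.02888·34) = 99.263 mg/L
Dose 6 (280 mg at t=60 h): 280·exp(−0.02888·22) = 148.325 mg/L
Dose 7 (265 mg at t=72 h): 265·exp(−0.02888·10) = 198.526 mg/L
C(82) = 16.388 + 54.297 + 88.026 + 22.514 + 99.263 + 148.325 + 198.526 = 627.338 mg/L

627.338 mg/L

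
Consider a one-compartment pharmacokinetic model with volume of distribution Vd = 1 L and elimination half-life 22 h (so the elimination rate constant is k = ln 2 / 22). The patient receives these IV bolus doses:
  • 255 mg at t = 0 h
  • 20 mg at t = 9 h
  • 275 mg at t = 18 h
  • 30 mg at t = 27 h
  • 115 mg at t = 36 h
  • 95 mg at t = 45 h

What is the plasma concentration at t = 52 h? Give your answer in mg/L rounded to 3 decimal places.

k = ln 2 / 22 = 0.03151 per h
Dose 1 (255 mg at t=0 h): 255·exp(−0.03151·52) = 49.547 mg/L
Dose 2 (20 mg at t=9 h): 20·exp(−0.03151·43) = 5.160 mg/L
Dose 3 (275 mg at t=18 h): 275·exp(−0.03151·34) = 94.212 mg/L
Dose 4 (30 mg at t=27 h): 30·exp(−0.03151·25) = 13.647 mg/L
Dose 5 (115 mg at t=36 h): 115·exp(−0.03151·16) = 69.465 mg/L
Dose 6 (95 mg at t=45 h): 95·exp(−0.03151·7) = 76.198 mg/L
C(52) = 49.547 + 5.160 + 94.212 + 13.647 + 69.465 + 76.198 = 308.228 mg/L

308.228 mg/L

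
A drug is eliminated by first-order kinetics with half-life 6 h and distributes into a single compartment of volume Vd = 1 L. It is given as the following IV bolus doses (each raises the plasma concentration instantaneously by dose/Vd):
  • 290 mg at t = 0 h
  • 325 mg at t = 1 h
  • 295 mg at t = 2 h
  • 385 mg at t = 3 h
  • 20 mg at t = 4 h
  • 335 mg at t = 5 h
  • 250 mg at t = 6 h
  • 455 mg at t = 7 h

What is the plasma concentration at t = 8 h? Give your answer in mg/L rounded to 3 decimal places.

1476.696 mg/L

k = ln 2 / 6 = 0.11552 per h
Dose 1 (290 mg at t=0 h): 290·exp(−0.11552·8) = 115.087 mg/L
Dose 2 (325 mg at t=1 h): 325·exp(−0.11552·7) = 144.771 mg/L
Dose 3 (295 mg at t=2 h): 295·exp(−0.11552·6) = 147.500 mg/L
Dose 4 (385 mg at t=3 h): 385·exp(−0.11552·5) = 216.074 mg/L
Dose 5 (20 mg at t=4 h): 20·exp(−0.11552·4) = 12.599 mg/L
Dose 6 (335 mg at t=5 h): 335·exp(−0.11552·3) = 236.881 mg/L
Dose 7 (250 mg at t=6 h): 250·exp(−0.11552·2) = 198.425 mg/L
Dose 8 (455 mg at t=7 h): 455·exp(−0.11552·1) = 405.359 mg/L
C(8) = 115.087 + 144.771 + 147.500 + 216.074 + 12.599 + 236.881 + 198.425 + 405.359 = 1476.696 mg/L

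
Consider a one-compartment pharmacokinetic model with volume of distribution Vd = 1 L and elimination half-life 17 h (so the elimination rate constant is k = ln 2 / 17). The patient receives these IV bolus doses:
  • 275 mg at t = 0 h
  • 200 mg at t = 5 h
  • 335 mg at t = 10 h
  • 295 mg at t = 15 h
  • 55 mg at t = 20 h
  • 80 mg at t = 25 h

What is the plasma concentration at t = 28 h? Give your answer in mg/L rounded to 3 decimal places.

k = ln 2 / 17 = 0.04077 per h
Dose 1 (275 mg at t=0 h): 275·exp(−0.04077·28) = 87.805 mg/L
Dose 2 (200 mg at t=5 h): 200·exp(−0.04077·23) = 78.299 mg/L
Dose 3 (335 mg at t=10 h): 335·exp(−0.04077·18) = 160.808 mg/L
Dose 4 (295 mg at t=15 h): 295·exp(−0.04077·13) = 173.629 mg/L
Dose 5 (55 mg at t=20 h): 55·exp(−0.04077·8) = 39.692 mg/L
Dose 6 (80 mg at t=25 h): 80·exp(−0.04077·3) = 70.789 mg/L
C(28) = 87.805 + 78.299 + 160.808 + 173.629 + 39.692 + 70.789 = 611.022 mg/L

611.022 mg/L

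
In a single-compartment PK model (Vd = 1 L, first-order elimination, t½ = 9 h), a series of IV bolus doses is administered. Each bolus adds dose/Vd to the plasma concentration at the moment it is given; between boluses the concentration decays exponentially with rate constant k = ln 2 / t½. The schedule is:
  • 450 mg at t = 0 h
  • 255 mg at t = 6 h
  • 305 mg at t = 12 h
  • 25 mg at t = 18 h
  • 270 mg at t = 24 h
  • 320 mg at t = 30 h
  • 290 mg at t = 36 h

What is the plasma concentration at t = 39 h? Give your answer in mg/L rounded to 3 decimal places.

560.706 mg/L

k = ln 2 / 9 = 0.07702 per h
Dose 1 (450 mg at t=0 h): 450·exp(−0.07702·39) = 22.323 mg/L
Dose 2 (255 mg at t=6 h): 255·exp(−0.07702·33) = 20.080 mg/L
Dose 3 (305 mg at t=12 h): 305·exp(−0.07702·27) = 38.125 mg/L
Dose 4 (25 mg at t=18 h): 25·exp(−0.07702·21) = 4.961 mg/L
Dose 5 (270 mg at t=24 h): 270·exp(−0.07702·15) = 85.045 mg/L
Dose 6 (320 mg at t=30 h): 320·exp(−0.07702·9) = 160.000 mg/L
Dose 7 (290 mg at t=36 h): 290·exp(−0.07702·3) = 230.173 mg/L
C(39) = 22.323 + 20.080 + 38.125 + 4.961 + 85.045 + 160.000 + 230.173 = 560.706 mg/L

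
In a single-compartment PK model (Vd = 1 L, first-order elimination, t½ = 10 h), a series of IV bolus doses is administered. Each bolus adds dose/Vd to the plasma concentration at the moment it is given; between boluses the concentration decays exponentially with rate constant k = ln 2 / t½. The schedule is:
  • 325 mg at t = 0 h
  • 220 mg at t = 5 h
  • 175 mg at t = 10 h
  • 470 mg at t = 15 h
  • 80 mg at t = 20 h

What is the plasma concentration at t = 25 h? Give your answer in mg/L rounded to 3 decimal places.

k = ln 2 / 10 = 0.06931 per h
Dose 1 (325 mg at t=0 h): 325·exp(−0.06931·25) = 57.452 mg/L
Dose 2 (220 mg at t=5 h): 220·exp(−0.06931·20) = 55.000 mg/L
Dose 3 (175 mg at t=10 h): 175·exp(−0.06931·15) = 61.872 mg/L
Dose 4 (470 mg at t=15 h): 470·exp(−0.06931·10) = 235.000 mg/L
Dose 5 (80 mg at t=20 h): 80·exp(−0.06931·5) = 56.569 mg/L
C(25) = 57.452 + 55.000 + 61.872 + 235.000 + 56.569 = 465.893 mg/L

465.893 mg/L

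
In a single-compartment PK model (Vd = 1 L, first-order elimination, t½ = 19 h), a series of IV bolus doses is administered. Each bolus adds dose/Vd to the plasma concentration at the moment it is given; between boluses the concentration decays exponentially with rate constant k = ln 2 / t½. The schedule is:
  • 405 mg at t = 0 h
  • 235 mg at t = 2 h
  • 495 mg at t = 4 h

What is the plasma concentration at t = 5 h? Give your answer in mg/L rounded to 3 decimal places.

k = ln 2 / 19 = 0.03648 per h
Dose 1 (405 mg at t=0 h): 405·exp(−0.03648·5) = 337.471 mg/L
Dose 2 (235 mg at t=2 h): 235·exp(−0.03648·3) = 210.638 mg/L
Dose 3 (495 mg at t=4 h): 495·exp(−0.03648·1) = 477.267 mg/L
C(5) = 337.471 + 210.638 + 477.267 = 1025.376 mg/L

1025.376 mg/L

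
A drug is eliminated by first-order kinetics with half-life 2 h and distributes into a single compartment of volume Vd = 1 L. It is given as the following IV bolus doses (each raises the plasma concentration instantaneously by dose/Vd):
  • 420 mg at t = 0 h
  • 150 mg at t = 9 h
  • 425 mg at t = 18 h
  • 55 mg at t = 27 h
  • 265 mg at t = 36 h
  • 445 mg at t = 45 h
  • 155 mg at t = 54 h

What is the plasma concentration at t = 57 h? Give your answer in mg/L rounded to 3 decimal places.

k = ln 2 / 2 = 0.34657 per h
Dose 1 (420 mg at t=0 h): 420·exp(−0.34657·57) = 0.000 mg/L
Dose 2 (150 mg at t=9 h): 150·exp(−0.34657·48) = 0.000 mg/L
Dose 3 (425 mg at t=18 h): 425·exp(−0.34657·39) = 0.001 mg/L
Dose 4 (55 mg at t=27 h): 55·exp(−0.34657·30) = 0.002 mg/L
Dose 5 (265 mg at t=36 h): 265·exp(−0.34657·21) = 0.183 mg/L
Dose 6 (445 mg at t=45 h): 445·exp(−0.34657·12) = 6.953 mg/L
Dose 7 (155 mg at t=54 h): 155·exp(−0.34657·3) = 54.801 mg/L
C(57) = 0.000 + 0.000 + 0.001 + 0.002 + 0.183 + 6.953 + 54.801 = 61.939 mg/L

61.939 mg/L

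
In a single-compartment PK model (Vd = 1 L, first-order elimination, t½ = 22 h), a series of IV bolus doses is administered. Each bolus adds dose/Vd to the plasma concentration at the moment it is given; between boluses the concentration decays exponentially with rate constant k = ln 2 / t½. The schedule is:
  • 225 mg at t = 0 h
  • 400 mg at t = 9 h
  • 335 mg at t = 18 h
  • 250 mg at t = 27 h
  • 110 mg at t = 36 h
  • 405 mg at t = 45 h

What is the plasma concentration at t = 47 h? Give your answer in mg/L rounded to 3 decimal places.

k = ln 2 / 22 = 0.03151 per h
Dose 1 (225 mg at t=0 h): 225·exp(−0.03151·47) = 51.177 mg/L
Dose 2 (400 mg at t=9 h): 400·exp(−0.03151·38) = 120.809 mg/L
Dose 3 (335 mg at t=18 h): 335·exp(−0.03151·29) = 134.348 mg/L
Dose 4 (250 mg at t=27 h): 250·exp(−0.03151·20) = 133.130 mg/L
Dose 5 (110 mg at t=36 h): 110·exp(−0.03151·11) = 77.782 mg/L
Dose 6 (405 mg at t=45 h): 405·exp(−0.03151·2) = 380.267 mg/L
C(47) = 51.177 + 120.809 + 134.348 + 133.130 + 77.782 + 380.267 = 897.513 mg/L

897.513 mg/L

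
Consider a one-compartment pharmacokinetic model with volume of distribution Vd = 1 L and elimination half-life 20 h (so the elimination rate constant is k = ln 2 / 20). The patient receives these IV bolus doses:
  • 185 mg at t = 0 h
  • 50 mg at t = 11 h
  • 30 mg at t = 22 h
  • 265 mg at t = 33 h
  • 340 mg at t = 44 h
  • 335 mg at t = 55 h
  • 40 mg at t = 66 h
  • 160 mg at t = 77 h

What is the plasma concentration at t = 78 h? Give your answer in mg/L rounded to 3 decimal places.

513.860 mg/L

k = ln 2 / 20 = 0.03466 per h
Dose 1 (185 mg at t=0 h): 185·exp(−0.03466·78) = 12.392 mg/L
Dose 2 (50 mg at t=11 h): 50·exp(−0.03466·67) = 4.904 mg/L
Dose 3 (30 mg at t=22 h): 30·exp(−0.03466·56) = 4.308 mg/L
Dose 4 (265 mg at t=33 h): 265·exp(−0.03466·45) = 55.709 mg/L
Dose 5 (340 mg at t=44 h): 340·exp(−0.03466·34) = 104.647 mg/L
Dose 6 (335 mg at t=55 h): 335·exp(−0.03466·23) = 150.959 mg/L
Dose 7 (40 mg at t=66 h): 40·exp(−0.03466·12) = 26.390 mg/L
Dose 8 (160 mg at t=77 h): 160·exp(−0.03466·1) = 154.550 mg/L
C(78) = 12.392 + 4.904 + 4.308 + 55.709 + 104.647 + 150.959 + 26.390 + 154.550 = 513.860 mg/L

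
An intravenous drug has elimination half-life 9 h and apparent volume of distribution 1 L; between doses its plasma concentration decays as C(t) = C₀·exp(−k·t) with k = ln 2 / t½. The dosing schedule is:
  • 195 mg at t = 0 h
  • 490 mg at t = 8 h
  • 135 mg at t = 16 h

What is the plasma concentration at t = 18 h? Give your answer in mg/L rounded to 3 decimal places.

k = ln 2 / 9 = 0.07702 per h
Dose 1 (195 mg at t=0 h): 195·exp(−0.07702·18) = 48.750 mg/L
Dose 2 (490 mg at t=8 h): 490·exp(−0.07702·10) = 226.839 mg/L
Dose 3 (135 mg at t=16 h): 135·exp(−0.07702·2) = 115.728 mg/L
C(18) = 48.750 + 226.839 + 115.728 = 391.317 mg/L

391.317 mg/L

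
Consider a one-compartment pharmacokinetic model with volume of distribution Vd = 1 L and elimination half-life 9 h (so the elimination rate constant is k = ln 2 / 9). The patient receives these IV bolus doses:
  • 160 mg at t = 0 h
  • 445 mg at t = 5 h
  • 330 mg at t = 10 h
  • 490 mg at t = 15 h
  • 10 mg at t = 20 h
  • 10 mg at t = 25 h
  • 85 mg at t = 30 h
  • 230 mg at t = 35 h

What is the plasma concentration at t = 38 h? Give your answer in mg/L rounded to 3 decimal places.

k = ln 2 / 9 = 0.07702 per h
Dose 1 (160 mg at t=0 h): 160·exp(−0.07702·38) = 8.572 mg/L
Dose 2 (445 mg at t=5 h): 445·exp(−0.07702·33) = 35.042 mg/L
Dose 3 (330 mg at t=10 h): 330·exp(−0.07702·28) = 38.192 mg/L
Dose 4 (490 mg at t=15 h): 490·exp(−0.07702·23) = 83.348 mg/L
Dose 5 (10 mg at t=20 h): 10·exp(−0.07702·18) = 2.500 mg/L
Dose 6 (10 mg at t=25 h): 10·exp(−0.07702·13) = 3.674 mg/L
Dose 7 (85 mg at t=30 h): 85·exp(−0.07702·8) = 45.903 mg/L
Dose 8 (230 mg at t=35 h): 230·exp(−0.07702·3) = 182.551 mg/L
C(38) = 8.572 + 35.042 + 38.192 + 83.348 + 2.500 + 3.674 + 45.903 + 182.551 = 399.783 mg/L

399.783 mg/L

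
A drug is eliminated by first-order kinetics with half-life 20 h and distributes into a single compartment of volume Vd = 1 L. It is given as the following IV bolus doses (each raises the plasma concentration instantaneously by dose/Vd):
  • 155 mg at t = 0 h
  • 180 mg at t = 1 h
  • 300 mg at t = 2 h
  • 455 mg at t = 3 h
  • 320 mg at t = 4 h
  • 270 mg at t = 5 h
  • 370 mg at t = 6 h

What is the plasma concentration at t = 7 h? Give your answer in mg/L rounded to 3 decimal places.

k = ln 2 / 20 = 0.03466 per h
Dose 1 (155 mg at t=0 h): 155·exp(−0.03466·7) = 121.611 mg/L
Dose 2 (180 mg at t=1 h): 180·exp(−0.03466·6) = 146.205 mg/L
Dose 3 (300 mg at t=2 h): 300·exp(−0.03466·5) = 252.269 mg/L
Dose 4 (455 mg at t=3 h): 455·exp(−0.03466·4) = 396.101 mg/L
Dose 5 (320 mg at t=4 h): 320·exp(−0.03466·3) = 288.400 mg/L
Dose 6 (270 mg at t=5 h): 270·exp(−0.03466·2) = 251.919 mg/L
Dose 7 (370 mg at t=6 h): 370·exp(−0.03466·1) = 357.396 mg/L
C(7) = 121.611 + 146.205 + 252.269 + 396.101 + 288.400 + 251.919 + 357.396 = 1813.901 mg/L

1813.901 mg/L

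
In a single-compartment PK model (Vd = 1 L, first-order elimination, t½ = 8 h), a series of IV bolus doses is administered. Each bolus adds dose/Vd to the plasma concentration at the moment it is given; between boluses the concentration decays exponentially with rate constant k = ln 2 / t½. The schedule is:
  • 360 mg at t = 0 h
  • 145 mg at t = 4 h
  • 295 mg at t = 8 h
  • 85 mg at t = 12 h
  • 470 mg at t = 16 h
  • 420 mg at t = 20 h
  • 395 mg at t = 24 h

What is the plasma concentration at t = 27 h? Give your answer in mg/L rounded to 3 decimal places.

849.311 mg/L

k = ln 2 / 8 = 0.08664 per h
Dose 1 (360 mg at t=0 h): 360·exp(−0.08664·27) = 34.700 mg/L
Dose 2 (145 mg at t=4 h): 145·exp(−0.08664·23) = 19.765 mg/L
Dose 3 (295 mg at t=8 h): 295·exp(−0.08664·19) = 56.869 mg/L
Dose 4 (85 mg at t=12 h): 85·exp(−0.08664·15) = 23.173 mg/L
Dose 5 (470 mg at t=16 h): 470·exp(−0.08664·11) = 181.210 mg/L
Dose 6 (420 mg at t=20 h): 420·exp(−0.08664·7) = 229.007 mg/L
Dose 7 (395 mg at t=24 h): 395·exp(−0.08664·3) = 304.587 mg/L
C(27) = 34.700 + 19.765 + 56.869 + 23.173 + 181.210 + 229.007 + 304.587 = 849.311 mg/L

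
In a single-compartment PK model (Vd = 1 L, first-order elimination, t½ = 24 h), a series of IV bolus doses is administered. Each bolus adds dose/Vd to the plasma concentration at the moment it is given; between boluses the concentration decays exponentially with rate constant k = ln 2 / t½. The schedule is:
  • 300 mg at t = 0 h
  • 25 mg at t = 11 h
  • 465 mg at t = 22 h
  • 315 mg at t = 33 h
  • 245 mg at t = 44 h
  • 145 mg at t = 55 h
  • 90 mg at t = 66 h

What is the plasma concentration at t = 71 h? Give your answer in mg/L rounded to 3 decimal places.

542.653 mg/L

k = ln 2 / 24 = 0.02888 per h
Dose 1 (300 mg at t=0 h): 300·exp(−0.02888·71) = 38.599 mg/L
Dose 2 (25 mg at t=11 h): 25·exp(−0.02888·60) = 4.419 mg/L
Dose 3 (465 mg at t=22 h): 465·exp(−0.02888·49) = 112.941 mg/L
Dose 4 (315 mg at t=33 h): 315·exp(−0.02888·38) = 105.119 mg/L
Dose 5 (245 mg at t=44 h): 245·exp(−0.02888·27) = 112.333 mg/L
Dose 6 (145 mg at t=55 h): 145·exp(−0.02888·16) = 91.344 mg/L
Dose 7 (90 mg at t=66 h): 90·exp(−0.02888·5) = 77.898 mg/L
C(71) = 38.599 + 4.419 + 112.941 + 105.119 + 112.333 + 91.344 + 77.898 = 542.653 mg/L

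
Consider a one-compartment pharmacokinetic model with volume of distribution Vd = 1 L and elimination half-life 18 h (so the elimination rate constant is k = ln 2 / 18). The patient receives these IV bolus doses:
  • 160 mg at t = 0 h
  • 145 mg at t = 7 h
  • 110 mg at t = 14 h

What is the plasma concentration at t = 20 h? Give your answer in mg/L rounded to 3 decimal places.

k = ln 2 / 18 = 0.03851 per h
Dose 1 (160 mg at t=0 h): 160·exp(−0.03851·20) = 74.070 mg/L
Dose 2 (145 mg at t=7 h): 145·exp(−0.03851·13) = 87.894 mg/L
Dose 3 (110 mg at t=14 h): 110·exp(−0.03851·6) = 87.307 mg/L
C(20) = 74.070 + 87.894 + 87.307 = 249.271 mg/L

249.271 mg/L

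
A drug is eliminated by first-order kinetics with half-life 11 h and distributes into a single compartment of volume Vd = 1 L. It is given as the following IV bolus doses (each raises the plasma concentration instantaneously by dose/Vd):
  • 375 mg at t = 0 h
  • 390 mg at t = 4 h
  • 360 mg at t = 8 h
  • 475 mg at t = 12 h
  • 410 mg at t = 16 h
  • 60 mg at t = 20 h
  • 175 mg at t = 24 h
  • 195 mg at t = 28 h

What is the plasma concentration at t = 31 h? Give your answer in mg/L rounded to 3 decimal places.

k = ln 2 / 11 = 0.06301 per h
Dose 1 (375 mg at t=0 h): 375·exp(−0.06301·31) = 53.171 mg/L
Dose 2 (390 mg at t=4 h): 390·exp(−0.06301·27) = 71.150 mg/L
Dose 3 (360 mg at t=8 h): 360·exp(−0.06301·23) = 84.504 mg/L
Dose 4 (475 mg at t=12 h): 475·exp(−0.06301·19) = 143.461 mg/L
Dose 5 (410 mg at t=16 h): 410·exp(−0.06301·15) = 159.327 mg/L
Dose 6 (60 mg at t=20 h): 60·exp(−0.06301·11) = 30.000 mg/L
Dose 7 (175 mg at t=24 h): 175·exp(−0.06301·7) = 112.583 mg/L
Dose 8 (195 mg at t=28 h): 195·exp(−0.06301·3) = 161.412 mg/L
C(31) = 53.171 + 71.150 + 84.504 + 143.461 + 159.327 + 30.000 + 112.583 + 161.412 = 815.607 mg/L

815.607 mg/L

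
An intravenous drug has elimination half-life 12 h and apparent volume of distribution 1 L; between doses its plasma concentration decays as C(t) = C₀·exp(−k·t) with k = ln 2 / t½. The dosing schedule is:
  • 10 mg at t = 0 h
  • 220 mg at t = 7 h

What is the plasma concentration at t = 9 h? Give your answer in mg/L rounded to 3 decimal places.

201.944 mg/L

k = ln 2 / 12 = 0.05776 per h
Dose 1 (10 mg at t=0 h): 10·exp(−0.05776·9) = 5.946 mg/L
Dose 2 (220 mg at t=7 h): 220·exp(−0.05776·2) = 195.998 mg/L
C(9) = 5.946 + 195.998 = 201.944 mg/L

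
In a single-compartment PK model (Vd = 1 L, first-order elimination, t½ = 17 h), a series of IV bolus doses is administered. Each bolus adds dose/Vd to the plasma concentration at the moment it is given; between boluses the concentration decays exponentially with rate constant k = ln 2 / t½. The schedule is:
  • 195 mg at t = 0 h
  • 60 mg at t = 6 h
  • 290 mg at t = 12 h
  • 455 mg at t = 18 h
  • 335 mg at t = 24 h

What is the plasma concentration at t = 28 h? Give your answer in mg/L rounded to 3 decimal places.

824.996 mg/L

k = ln 2 / 17 = 0.04077 per h
Dose 1 (195 mg at t=0 h): 195·exp(−0.04077·28) = 62.262 mg/L
Dose 2 (60 mg at t=6 h): 60·exp(−0.04077·22) = 24.467 mg/L
Dose 3 (290 mg at t=12 h): 290·exp(−0.04077·16) = 151.034 mg/L
Dose 4 (455 mg at t=18 h): 455·exp(−0.04077·10) = 302.646 mg/L
Dose 5 (335 mg at t=24 h): 335·exp(−0.04077·4) = 284.586 mg/L
C(28) = 62.262 + 24.467 + 151.034 + 302.646 + 284.586 = 824.996 mg/L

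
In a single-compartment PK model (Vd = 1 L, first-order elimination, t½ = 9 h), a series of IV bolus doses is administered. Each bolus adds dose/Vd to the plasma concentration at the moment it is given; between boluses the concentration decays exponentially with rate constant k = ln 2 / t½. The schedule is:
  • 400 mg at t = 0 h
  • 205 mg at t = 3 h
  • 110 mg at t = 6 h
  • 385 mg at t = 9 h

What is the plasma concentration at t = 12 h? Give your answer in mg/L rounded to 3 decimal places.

k = ln 2 / 9 = 0.07702 per h
Dose 1 (400 mg at t=0 h): 400·exp(−0.07702·12) = 158.740 mg/L
Dose 2 (205 mg at t=3 h): 205·exp(−0.07702·9) = 102.500 mg/L
Dose 3 (110 mg at t=6 h): 110·exp(−0.07702·6) = 69.296 mg/L
Dose 4 (385 mg at t=9 h): 385·exp(−0.07702·3) = 305.575 mg/L
C(12) = 158.740 + 102.500 + 69.296 + 305.575 = 636.110 mg/L

636.110 mg/L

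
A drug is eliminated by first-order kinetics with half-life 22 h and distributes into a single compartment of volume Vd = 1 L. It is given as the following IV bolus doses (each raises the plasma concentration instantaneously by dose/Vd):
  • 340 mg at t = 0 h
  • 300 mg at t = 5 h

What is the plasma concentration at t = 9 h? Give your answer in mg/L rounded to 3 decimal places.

520.531 mg/L

k = ln 2 / 22 = 0.03151 per h
Dose 1 (340 mg at t=0 h): 340·exp(−0.03151·9) = 256.053 mg/L
Dose 2 (300 mg at t=5 h): 300·exp(−0.03151·4) = 264.477 mg/L
C(9) = 256.053 + 264.477 = 520.531 mg/L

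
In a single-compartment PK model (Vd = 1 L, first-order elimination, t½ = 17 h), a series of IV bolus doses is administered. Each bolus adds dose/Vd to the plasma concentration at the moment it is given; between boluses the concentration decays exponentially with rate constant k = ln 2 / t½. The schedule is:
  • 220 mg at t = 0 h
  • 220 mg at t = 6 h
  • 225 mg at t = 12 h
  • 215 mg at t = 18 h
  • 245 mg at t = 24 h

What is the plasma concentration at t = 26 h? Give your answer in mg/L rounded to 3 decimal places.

k = ln 2 / 17 = 0.04077 per h
Dose 1 (220 mg at t=0 h): 220·exp(−0.04077·26) = 76.212 mg/L
Dose 2 (220 mg at t=6 h): 220·exp(−0.04077·20) = 97.335 mg/L
Dose 3 (225 mg at t=12 h): 225·exp(−0.04077·14) = 127.138 mg/L
Dose 4 (215 mg at t=18 h): 215·exp(−0.04077·8) = 155.159 mg/L
Dose 5 (245 mg at t=24 h): 245·exp(−0.04077·2) = 225.814 mg/L
C(26) = 76.212 + 97.335 + 127.138 + 155.159 + 225.814 = 681.658 mg/L

681.658 mg/L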